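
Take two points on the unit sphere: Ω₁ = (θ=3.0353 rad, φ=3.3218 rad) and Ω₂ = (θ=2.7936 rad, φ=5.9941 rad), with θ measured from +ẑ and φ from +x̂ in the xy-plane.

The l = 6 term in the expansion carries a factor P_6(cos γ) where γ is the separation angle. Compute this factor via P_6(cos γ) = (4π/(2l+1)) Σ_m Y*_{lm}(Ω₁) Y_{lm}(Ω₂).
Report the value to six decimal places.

Term-by-term m-sum for l=6 (normalisation 4π/13 = 0.966644):
  m=-6: Y*=0.00000 + 0.00000j  Y=-0.00012 + 0.00075j  product -0.00000 + 0.00000j
  m=-5: Y*=0.00001 + 0.00002j  Y=-0.00091 - 0.00720j  product 0.00000 - 0.00000j
  m=-4: Y*=0.00034 + 0.00029j  Y=0.01694 + 0.03851j  product -0.00001 + 0.00002j
  m=-3: Y*=0.00522 + 0.00314j  Y=-0.10558 - 0.12445j  product -0.00016 - 0.00098j
  m=-2: Y*=0.05305 + 0.01999j  Y=0.34460 + 0.22487j  product 0.01378 + 0.01882j
  m=-1: Y*=0.32491 + 0.05919j  Y=-0.53924 - 0.16038j  product -0.16571 - 0.08403j
  m=+0: Y*=0.89992 + 0.00000j  Y=0.07704 + 0.00000j  product 0.06933 + 0.00000j
  m=+1: Y*=-0.32491 + 0.05919j  Y=0.53924 - 0.16038j  product -0.16571 + 0.08403j
  m=+2: Y*=0.05305 - 0.01999j  Y=0.34460 - 0.22487j  product 0.01378 - 0.01882j
  m=+3: Y*=-0.00522 + 0.00314j  Y=0.10558 - 0.12445j  product -0.00016 + 0.00098j
  m=+4: Y*=0.00034 - 0.00029j  Y=0.01694 - 0.03851j  product -0.00001 - 0.00002j
  m=+5: Y*=-0.00001 + 0.00002j  Y=0.00091 - 0.00720j  product 0.00000 + 0.00000j
  m=+6: Y*=0.00000 - 0.00000j  Y=-0.00012 - 0.00075j  product -0.00000 - 0.00000j
Σ over m = -0.23486 + 0.00000j; ×(4π/13) → -0.22702 + 0.00000j. Real part: -0.227024

-0.227024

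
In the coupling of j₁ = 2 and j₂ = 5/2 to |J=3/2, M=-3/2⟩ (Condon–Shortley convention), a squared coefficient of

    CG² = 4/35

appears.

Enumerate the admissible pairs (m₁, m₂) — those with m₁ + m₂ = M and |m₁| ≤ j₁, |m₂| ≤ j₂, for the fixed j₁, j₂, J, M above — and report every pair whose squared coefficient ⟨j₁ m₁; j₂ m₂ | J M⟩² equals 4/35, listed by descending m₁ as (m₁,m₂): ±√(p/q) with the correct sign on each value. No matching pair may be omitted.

Admissible pairs with m₁+m₂ = M = -3/2: (-2,1/2), (-1,-1/2), (0,-3/2), (1,-5/2)
  (m₁,m₂)=(1,-5/2): CG² = 2/7, CG = +√(2/7)
  (m₁,m₂)=(0,-3/2): CG² = 12/35, CG = −√(12/35)
  (m₁,m₂)=(-1,-1/2): CG² = 9/35, CG = +√(9/35)
  (m₁,m₂)=(-2,1/2): CG² = 4/35, CG = −√(4/35)   ← matches the target
Pairs with CG² = 4/35: (-2,1/2): −√(4/35)

(-2,1/2): −√(4/35)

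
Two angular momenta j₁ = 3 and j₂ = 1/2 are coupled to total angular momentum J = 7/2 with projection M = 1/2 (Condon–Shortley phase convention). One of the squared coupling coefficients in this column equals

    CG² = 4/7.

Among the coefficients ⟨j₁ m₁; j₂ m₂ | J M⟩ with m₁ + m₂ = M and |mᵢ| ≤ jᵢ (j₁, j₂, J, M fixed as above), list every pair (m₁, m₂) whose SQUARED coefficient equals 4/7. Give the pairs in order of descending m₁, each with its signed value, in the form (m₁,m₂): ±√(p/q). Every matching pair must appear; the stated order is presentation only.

(0,1/2): +√(4/7)

Admissible pairs with m₁+m₂ = M = 1/2: (0,1/2), (1,-1/2)
  (m₁,m₂)=(1,-1/2): CG² = 3/7, CG = +√(3/7)
  (m₁,m₂)=(0,1/2): CG² = 4/7, CG = +√(4/7)   ← matches the target
Pairs with CG² = 4/7: (0,1/2): +√(4/7)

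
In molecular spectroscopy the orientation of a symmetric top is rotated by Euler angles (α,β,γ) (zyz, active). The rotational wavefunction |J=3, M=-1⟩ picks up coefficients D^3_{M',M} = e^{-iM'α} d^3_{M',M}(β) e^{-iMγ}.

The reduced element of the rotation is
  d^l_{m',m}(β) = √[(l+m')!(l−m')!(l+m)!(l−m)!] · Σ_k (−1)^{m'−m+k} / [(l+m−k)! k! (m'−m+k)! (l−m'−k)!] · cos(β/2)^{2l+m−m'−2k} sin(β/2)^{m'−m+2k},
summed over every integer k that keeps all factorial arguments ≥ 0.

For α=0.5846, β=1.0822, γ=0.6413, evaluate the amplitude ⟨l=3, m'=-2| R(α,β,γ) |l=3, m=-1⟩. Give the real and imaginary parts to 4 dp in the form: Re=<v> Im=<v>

Re=-0.0497 Im=0.2033

Split into d^3_{-2,-1}(β=1.0822) × two z-phases.
With c≡cos(β/2)=0.857143 and s≡sin(β/2)=0.515079, N=[1·120·2·24]^{1/2}=75.894664
k: max(0,(-1)−(-2))=1 … min(3+(-1),3−(-2))=2
  k=1: (−1)^0·75.8947/(24)·0.8571^5·0.5151^1 = +0.753597
  k=2: (−1)^1·75.8947/(12)·0.8571^3·0.5151^3 = -0.544266
d^3_{-2,-1}(1.0822) = +0.753597 -0.544266 = +0.209331
Phases: e^{-i·(-2)·0.5846}=+0.390888+0.920438i, e^{-i·(-1)·0.6413}=+0.801319+0.598238i ⇒ D=-0.049698+0.203346i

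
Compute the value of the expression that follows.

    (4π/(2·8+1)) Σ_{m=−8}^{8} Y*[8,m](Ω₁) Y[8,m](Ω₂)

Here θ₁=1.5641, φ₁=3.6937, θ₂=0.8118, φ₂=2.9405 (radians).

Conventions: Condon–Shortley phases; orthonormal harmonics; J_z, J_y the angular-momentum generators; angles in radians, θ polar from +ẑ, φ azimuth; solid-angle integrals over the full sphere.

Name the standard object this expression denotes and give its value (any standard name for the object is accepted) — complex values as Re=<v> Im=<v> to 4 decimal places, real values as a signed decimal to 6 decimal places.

Legendre polynomial (addition theorem), +0.024871

This sum is the spherical-harmonic addition theorem: it equals the Legendre polynomial P_l(cos γ) of the angle γ between the two directions.
Addition theorem: P_8(cos γ) = (4π/17) Σ_m Y*_{lm}(Ω₁) Y_{lm}(Ω₂), m = −8…8:
  term(m=-8) = (0.019721, -0.005195)   from Y*(Ω₁)=(-0.150090, -0.492996), Y(Ω₂)=(-0.001501, 0.039544)
  term(m=-7) = (0.001101, -0.001756)   from Y*(Ω₁)=(0.010349, 0.009135), Y(Ω₂)=(-0.024388, -0.148153)
  term(m=-6) = (0.024200, 0.123702)   from Y*(Ω₁)=(0.370623, 0.064021), Y(Ω₂)=(0.119387, 0.313145)
  term(m=-5) = (0.006117, 0.004408)   from Y*(Ω₁)=(-0.015158, 0.006073), Y(Ω₂)=(-0.247340, -0.389877)
  term(m=-4) = (-0.102581, 0.013285)   from Y*(Ω₁)=(-0.201131, 0.271478), Y(Ω₂)=(0.212334, 0.220547)
  term(m=-3) = (0.001448, -0.001759)   from Y*(Ω₁)=(0.001498, -0.017475), Y(Ω₂)=(0.106983, 0.073707)
  term(m=-2) = (0.007936, 0.123064)   from Y*(Ω₁)=(-0.144873, -0.287632), Y(Ω₂)=(-0.352359, -0.149883)
  term(m=-1) = (0.000626, 0.000587)   from Y*(Ω₁)=(0.015378, 0.009473), Y(Ω₂)=(0.046541, 0.009487)
  term(m=+0) = (0.116511, 0.000000)   from Y*(Ω₁)=(0.317524, -0.000000), Y(Ω₂)=(0.366937, 0.000000)
  term(m=+1) = (0.000626, -0.000587)   from Y*(Ω₁)=(-0.015378, 0.009473), Y(Ω₂)=(-0.046541, 0.009487)
  term(m=+2) = (0.007936, -0.123064)   from Y*(Ω₁)=(-0.144873, 0.287632), Y(Ω₂)=(-0.352359, 0.149883)
  term(m=+3) = (0.001448, 0.001759)   from Y*(Ω₁)=(-0.001498, -0.017475), Y(Ω₂)=(-0.106983, 0.073707)
  term(m=+4) = (-0.102581, -0.013285)   from Y*(Ω₁)=(-0.201131, -0.271478), Y(Ω₂)=(0.212334, -0.220547)
  term(m=+5) = (0.006117, -0.004408)   from Y*(Ω₁)=(0.015158, 0.006073), Y(Ω₂)=(0.247340, -0.389877)
  term(m=+6) = (0.024200, -0.123702)   from Y*(Ω₁)=(0.370623, -0.064021), Y(Ω₂)=(0.119387, -0.313145)
  term(m=+7) = (0.001101, 0.001756)   from Y*(Ω₁)=(-0.010349, 0.009135), Y(Ω₂)=(0.024388, -0.148153)
  term(m=+8) = (0.019721, 0.005195)   from Y*(Ω₁)=(-0.150090, 0.492996), Y(Ω₂)=(-0.001501, -0.039544)
Total Σ_m = (0.033646, 0.000000). Multiply by 0.739198: (0.024871, 0.000000). P_8(cos γ) = 0.024871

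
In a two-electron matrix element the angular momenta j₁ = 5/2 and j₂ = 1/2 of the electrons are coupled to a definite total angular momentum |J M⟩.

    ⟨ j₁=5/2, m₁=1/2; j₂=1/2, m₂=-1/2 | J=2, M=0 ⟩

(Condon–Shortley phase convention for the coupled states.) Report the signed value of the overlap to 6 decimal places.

+√(1/2) = +0.707107

j₁+j₂−J=1  J+j₁−j₂=4  J−j₁+j₂=0  j₁+j₂+J+1=6
(j₁±m₁, j₂±m₂, J±M) = (3,2,0,1,2,2)
P² = 8
sum k=0..0:
  [0] +1/4 = 1/4
S = 1/4
C² = P²·S² = 1/2 ; C = +0.707107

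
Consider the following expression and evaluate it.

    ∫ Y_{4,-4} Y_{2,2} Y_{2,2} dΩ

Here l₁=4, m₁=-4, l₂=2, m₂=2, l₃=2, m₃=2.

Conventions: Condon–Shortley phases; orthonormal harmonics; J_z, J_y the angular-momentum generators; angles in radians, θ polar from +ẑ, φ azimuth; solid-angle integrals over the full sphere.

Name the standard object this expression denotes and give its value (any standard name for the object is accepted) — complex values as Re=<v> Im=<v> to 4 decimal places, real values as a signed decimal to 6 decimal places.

Gaunt coefficient, +0.337168

This is a Gaunt coefficient — the integral of a triple product of spherical harmonics over the sphere.
m-sum 0 ✓  L=8 even ✓  2≤2≤6 ✓
Π(2lᵢ+1) = 9×5×5 = 225
triangle coeff Δ(4,2,2) = 1/630
Σ_t [2,2]: t=2:+1/16 = 1/16
(3j)²=2/35 [(4 2 2; 0 0 0)], sign=+1
Σ_t [4,4]: t=4:+1/576 = 1/576
(3j)²=1/9 [(4 2 2; -4 2 2)], sign=+1
⇒ 4πI² = 10/7
I = (+1)√(10/7/(4π)) = 0.33716777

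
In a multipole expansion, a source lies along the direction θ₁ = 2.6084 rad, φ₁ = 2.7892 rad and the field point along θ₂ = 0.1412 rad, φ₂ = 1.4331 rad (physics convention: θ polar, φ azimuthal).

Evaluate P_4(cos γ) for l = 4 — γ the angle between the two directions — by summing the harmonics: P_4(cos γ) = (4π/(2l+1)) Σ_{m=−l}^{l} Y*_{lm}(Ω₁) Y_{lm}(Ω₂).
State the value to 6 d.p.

Summing Y*_{l m}(θ₁,φ₁)·Y_{l m}(θ₂,φ₂) over m ∈ [−4, 4]; prefactor 4π/(2·4+1) = 1.396263:
  m=-4: (+0.004742-0.029155i) × (+0.000148+0.000091i) = +0.000003-0.000004i  (running Σ = +0.000003-0.000004i)
  m=-3: (+0.069548-0.123287i) × (-0.001387+0.003163i) = +0.000294+0.000391i  (running Σ = +0.000297+0.000387i)
  m=-2: (+0.275947-0.234694i) × (-0.037370-0.010560i) = -0.012791+0.005857i  (running Σ = -0.012494+0.006244i)
  m=-1: (+0.425942-0.156637i) × (+0.034936-0.252115i) = -0.024610-0.112859i  (running Σ = -0.037103-0.106615i)
  m=0: (+0.000209-0.000000i) × (+0.763932+0.000000i) = +0.000160+0.000000i  (running Σ = -0.036943-0.106615i)
  m=1: (-0.425942-0.156637i) × (-0.034936-0.252115i) = -0.024610+0.112859i  (running Σ = -0.061553+0.006244i)
  m=2: (+0.275947+0.234694i) × (-0.037370+0.010560i) = -0.012791-0.005857i  (running Σ = -0.074344+0.000387i)
  m=3: (-0.069548-0.123287i) × (+0.001387+0.003163i) = +0.000294-0.000391i  (running Σ = -0.074050-0.000004i)
  m=4: (+0.004742+0.029155i) × (+0.000148-0.000091i) = +0.000003+0.000004i  (running Σ = -0.074047-0.000000i)
Accumulated sum -0.074047-0.000000i; after 4π/(2l+1) scaling, -0.103389-0.000000i ⇒ P_4 = -0.103389

-0.103389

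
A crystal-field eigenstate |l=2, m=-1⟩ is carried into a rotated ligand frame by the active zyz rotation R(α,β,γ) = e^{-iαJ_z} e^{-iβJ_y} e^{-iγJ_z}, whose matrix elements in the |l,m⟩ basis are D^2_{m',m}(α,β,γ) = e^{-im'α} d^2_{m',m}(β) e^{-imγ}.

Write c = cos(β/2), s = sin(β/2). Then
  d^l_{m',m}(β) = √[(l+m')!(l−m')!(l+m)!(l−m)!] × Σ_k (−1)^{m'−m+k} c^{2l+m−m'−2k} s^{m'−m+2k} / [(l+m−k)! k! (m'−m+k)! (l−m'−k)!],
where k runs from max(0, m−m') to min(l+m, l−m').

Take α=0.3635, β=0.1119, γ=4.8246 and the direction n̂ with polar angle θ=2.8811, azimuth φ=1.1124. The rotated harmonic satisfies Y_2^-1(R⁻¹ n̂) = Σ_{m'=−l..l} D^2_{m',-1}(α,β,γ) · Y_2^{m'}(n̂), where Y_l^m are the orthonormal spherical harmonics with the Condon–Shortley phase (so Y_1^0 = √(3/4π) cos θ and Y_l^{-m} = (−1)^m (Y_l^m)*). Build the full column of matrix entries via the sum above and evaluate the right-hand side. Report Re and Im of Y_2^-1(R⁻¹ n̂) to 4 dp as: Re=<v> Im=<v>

Need the full column D^2_{m',-1} for m'=−2..2 at α=0.3635, β=0.1119, γ=4.8246.
cos(β/2)=0.998435, sin(β/2)=0.055921
d^2_{-2,-1}: single k=1 term ⇒ +0.111317;  D = +0.082833-0.074366i
d^2_{-1,-1}: k∈[0..1] ⇒ +0.993756 -0.009352 = +0.984403;  D = +0.450828-0.875102i
d^2_{0,-1}: k∈[0..1] ⇒ -0.136335 +0.000428 = -0.135908;  D = -0.015218+0.135053i
d^2_{1,-1}: k∈[0..1] ⇒ +0.009352 -0.000010 = +0.009342;  D = -0.002323-0.009049i
d^2_{2,-1}: single k=0 term ⇒ -0.000349;  D = +0.000201+0.000285i
Y_2^{m'}(θ=2.8811,φ=1.1124) and Σ D·Y over m':
  (+0.0828-0.0744i)·(-0.0156-0.0203i)  (+0.4508-0.8751i)·(-0.0851+0.1724i)  (-0.0152+0.1351i)·(+0.5680+0.0000i)  (-0.0023-0.0090i)·(+0.0851+0.1724i)  (+0.0002+0.0003i)·(-0.0156+0.0203i)
Y_2^-1(R⁻¹ n̂) = +0.102430+0.227197i

Re=0.1024 Im=0.2272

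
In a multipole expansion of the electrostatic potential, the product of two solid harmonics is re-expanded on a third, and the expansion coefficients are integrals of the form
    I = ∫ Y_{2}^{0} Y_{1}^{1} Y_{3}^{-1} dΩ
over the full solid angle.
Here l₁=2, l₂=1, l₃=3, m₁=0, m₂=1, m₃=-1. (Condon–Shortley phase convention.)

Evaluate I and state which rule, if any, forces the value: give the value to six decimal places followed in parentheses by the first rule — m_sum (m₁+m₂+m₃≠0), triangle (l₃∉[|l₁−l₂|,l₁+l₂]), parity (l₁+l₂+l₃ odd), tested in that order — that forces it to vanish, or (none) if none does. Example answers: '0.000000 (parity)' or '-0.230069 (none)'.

-0.202301 (none)

Rules hold: Σm=0, L=6 even, 1≤3≤3.
N = 5·3·7 = 105
Δ = 0!·4!·2!/7! = 1/105
Racah Σ t=0..0: t=0:+1/4 = 1/4
⇒ 3j(2 1 3; 0 0 0)² = 3/35, sgn -1
Racah Σ t=0..0: t=0:+1/8 = 1/8
⇒ 3j(2 1 3; 0 1 -1)² = 2/35, sgn +1
4πI² = N·(3j₀)²·(3jₘ)² = 18/35
I = -1·√(0.514286/4π) = -0.20230066
No selection rule forces the value: the integral is nonzero (none).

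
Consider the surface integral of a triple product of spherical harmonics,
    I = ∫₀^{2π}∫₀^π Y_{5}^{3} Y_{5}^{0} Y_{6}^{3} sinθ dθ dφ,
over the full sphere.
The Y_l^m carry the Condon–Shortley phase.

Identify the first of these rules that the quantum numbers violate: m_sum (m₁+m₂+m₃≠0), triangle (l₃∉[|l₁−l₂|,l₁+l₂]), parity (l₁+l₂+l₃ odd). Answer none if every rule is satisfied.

m_sum

m₁+m₂+m₃ = 3 + 0 + 3 = 6  ✗
triangle: |5−5|=0 ≤ l₃=6 ≤ 5+5=10
parity: l₁+l₂+l₃ = 16 is even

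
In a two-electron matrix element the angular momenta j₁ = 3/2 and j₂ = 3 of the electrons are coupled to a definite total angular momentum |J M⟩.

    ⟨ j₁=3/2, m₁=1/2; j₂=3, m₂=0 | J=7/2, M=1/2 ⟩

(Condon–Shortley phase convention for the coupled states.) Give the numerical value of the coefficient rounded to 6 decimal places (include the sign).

triangle: 1!·2!·5!/9! = 240/362880
(j±m)!: 2!·1!·3!·3!·4!·3! = 10368
prefactor² = (2J+1)·Δ·N² = 384/7
  k=0: +1/(0!·1!·1!·3!·1!·2!) = 1/12
  k=1: −1/(1!·0!·0!·2!·2!·3!) = -1/24
Σ = 1/24  ⇒  CG² = 384/7·(1/24)² = 2/21
CG = +√(2/21) = +0.308607

+0.308607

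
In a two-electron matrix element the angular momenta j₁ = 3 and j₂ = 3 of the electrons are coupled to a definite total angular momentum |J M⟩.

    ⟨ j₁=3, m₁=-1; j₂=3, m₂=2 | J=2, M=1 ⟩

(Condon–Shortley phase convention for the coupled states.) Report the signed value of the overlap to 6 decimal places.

√[5·4!2!2!/9! · 2!4!5!1!3!1!] = √(320/7)
  +(−1)^3/∏(3,1,1,2,1,0)! = -1/12  (running -1/12)
  +(−1)^4/∏(4,0,0,1,2,1)! = 1/48  (running -1/16)
⟨..|..⟩ = √(320/7)·(-1/16) = -0.422577

-0.422577  (= −√(5/28))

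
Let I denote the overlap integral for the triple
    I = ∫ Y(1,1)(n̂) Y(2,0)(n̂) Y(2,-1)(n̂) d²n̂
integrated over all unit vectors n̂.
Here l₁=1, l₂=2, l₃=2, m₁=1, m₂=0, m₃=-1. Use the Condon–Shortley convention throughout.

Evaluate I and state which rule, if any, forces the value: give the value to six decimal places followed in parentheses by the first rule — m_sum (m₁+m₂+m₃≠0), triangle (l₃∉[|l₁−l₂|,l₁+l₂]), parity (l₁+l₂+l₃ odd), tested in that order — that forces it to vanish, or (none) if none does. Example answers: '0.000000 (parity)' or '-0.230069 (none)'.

0.000000 (parity)

L=5 odd ⇒ parity kills the (l;000) factor ⇒ I = 0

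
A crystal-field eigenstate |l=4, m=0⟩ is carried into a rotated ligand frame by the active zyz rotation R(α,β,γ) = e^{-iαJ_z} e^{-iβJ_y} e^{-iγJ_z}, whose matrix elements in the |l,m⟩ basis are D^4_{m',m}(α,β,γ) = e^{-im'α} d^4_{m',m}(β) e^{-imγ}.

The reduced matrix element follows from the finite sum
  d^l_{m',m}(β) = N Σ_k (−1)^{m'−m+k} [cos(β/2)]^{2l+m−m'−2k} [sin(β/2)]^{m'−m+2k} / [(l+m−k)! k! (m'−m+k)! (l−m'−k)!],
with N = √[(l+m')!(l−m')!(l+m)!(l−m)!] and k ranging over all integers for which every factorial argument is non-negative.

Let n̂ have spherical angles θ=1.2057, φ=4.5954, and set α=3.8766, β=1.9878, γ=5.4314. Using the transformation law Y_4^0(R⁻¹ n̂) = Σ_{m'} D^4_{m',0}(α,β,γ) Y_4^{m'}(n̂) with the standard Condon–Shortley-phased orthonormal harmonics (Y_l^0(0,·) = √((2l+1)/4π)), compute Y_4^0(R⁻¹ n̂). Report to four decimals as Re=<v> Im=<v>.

Need the full column D^4_{m',0} for m'=−4..4 at α=3.8766, β=1.9878, γ=5.4314.
cos(β/2)=0.545425, sin(β/2)=0.838160
d^4_{-4,0}: single k=4 term ⇒ +0.365424;  D = -0.358025+0.073158i
d^4_{-3,0}: k∈[3..4] ⇒ +0.336295 -0.794151 = -0.457856;  D = -0.271304+0.368817i
d^4_{-2,0}: k∈[2..4] ⇒ +0.175463 -1.104937 +0.978479 = +0.049006;  D = +0.004931+0.048757i
d^4_{-1,0}: k∈[1..4] ⇒ +0.053825 -0.762645 +1.800965 -0.708822 = +0.383324;  D = -0.284360-0.257054i
d^4_{0,0}: k∈[0..4] ⇒ +0.007832 -0.295927 +1.572353 -1.650253 +0.243564 = -0.122430;  D = -0.122430+0.000000i
d^4_{1,0}: k∈[0..3] ⇒ -0.053825 +0.762645 -1.800965 +0.708822 = -0.383324;  D = +0.284360-0.257054i
d^4_{2,0}: k∈[0..2] ⇒ +0.175463 -1.104937 +0.978479 = +0.049006;  D = +0.004931-0.048757i
d^4_{3,0}: k∈[0..1] ⇒ -0.336295 +0.794151 = +0.457856;  D = +0.271304+0.368817i
d^4_{4,0}: single k=0 term ⇒ +0.365424;  D = -0.358025-0.073158i
Y_4^{m'}(θ=1.2057,φ=4.5954) and Σ D·Y over m':
  (-0.3580+0.0732i)·(+0.3007+0.1520i)  (-0.2713+0.3688i)·(+0.1252-0.3420i)  (+0.0049+0.0488i)·(+0.0306+0.0073i)  (-0.2844-0.2571i)·(+0.0388-0.3303i)  (-0.1224+0.0000i)·(-0.0270+0.0000i)  (+0.2844-0.2571i)·(-0.0388-0.3303i)  (+0.0049-0.0488i)·(+0.0306-0.0073i)  (+0.2713+0.3688i)·(-0.1252-0.3420i)  (-0.3580-0.0732i)·(+0.3007-0.1520i)
Y_4^0(R⁻¹ n̂) = -0.242163+0.000000i

Re=-0.2422 Im=0.0000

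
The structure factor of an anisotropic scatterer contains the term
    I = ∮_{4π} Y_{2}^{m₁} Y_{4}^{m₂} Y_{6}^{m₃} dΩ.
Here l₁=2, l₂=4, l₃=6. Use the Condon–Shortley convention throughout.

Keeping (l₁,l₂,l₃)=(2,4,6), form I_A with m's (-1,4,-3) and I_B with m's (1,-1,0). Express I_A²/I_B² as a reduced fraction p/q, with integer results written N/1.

Shared (l₁,l₂,l₃)=(2,4,6): N and (l;000)² cancel in I_A²/I_B².
A: Δ = 0!·4!·8!/13! = 1/6435; Racah Σ t=0..0: t=0:+1/241920 = 1/241920; ⇒ 3j(2 4 6; -1 4 -3)² = 1/715, sgn -1
B: Δ = 0!·4!·8!/13! = 1/6435; Racah Σ t=0..0: t=0:+1/4320 = 1/4320; ⇒ 3j(2 4 6; 1 -1 0)² = 8/429, sgn +1
I_A²/I_B² = (1/715)/(8/429) = 3/40

3/40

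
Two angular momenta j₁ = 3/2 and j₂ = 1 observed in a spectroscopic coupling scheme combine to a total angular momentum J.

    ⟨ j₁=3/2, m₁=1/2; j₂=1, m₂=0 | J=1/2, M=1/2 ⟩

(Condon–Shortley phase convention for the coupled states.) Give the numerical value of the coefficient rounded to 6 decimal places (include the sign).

j₁+j₂−J=2  J+j₁−j₂=1  J−j₁+j₂=0  j₁+j₂+J+1=4
(j₁±m₁, j₂±m₂, J±M) = (2,1,1,1,1,0)
P² = 1/3
sum k=1..1:
  [1] −1/1 = -1
S = -1
C² = P²·S² = 1/3 ; C = -0.577350

−√(1/3) ≈ -0.577350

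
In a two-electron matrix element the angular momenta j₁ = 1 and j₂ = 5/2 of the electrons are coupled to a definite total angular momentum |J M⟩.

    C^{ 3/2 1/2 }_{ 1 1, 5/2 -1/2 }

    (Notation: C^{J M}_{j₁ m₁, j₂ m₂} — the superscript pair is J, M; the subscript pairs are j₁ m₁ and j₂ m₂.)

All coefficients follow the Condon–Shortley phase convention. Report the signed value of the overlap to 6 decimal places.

+0.447214

triangle: 2!×0!×3!/6! = 12/720
(j±m)!: 2!×0!×2!×3!×2!×1! = 48
prefactor² = (2J+1)×Δ×N² = 16/5
  k=0: +1/(0!×2!×0!×2!×0!×1!) = 1/4
Σ = 1/4  ⇒  CG² = 16/5×(1/4)² = 1/5
CG = +√(1/5) = +0.447214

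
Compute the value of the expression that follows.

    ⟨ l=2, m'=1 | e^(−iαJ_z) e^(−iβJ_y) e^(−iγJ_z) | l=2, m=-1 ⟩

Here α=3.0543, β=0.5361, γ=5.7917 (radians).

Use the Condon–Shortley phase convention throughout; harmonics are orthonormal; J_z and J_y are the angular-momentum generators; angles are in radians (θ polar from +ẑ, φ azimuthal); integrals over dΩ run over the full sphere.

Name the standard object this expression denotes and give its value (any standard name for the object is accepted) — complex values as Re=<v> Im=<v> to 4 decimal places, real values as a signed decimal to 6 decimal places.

This is a Wigner D-matrix element — the rotation-matrix element ⟨l m'| R(α,β,γ) |l m⟩ in the angular-momentum basis.
First d^2_{1,-1}(β=0.5361), then the phase factors e^{-i(1)α} and e^{-i(-1)γ}:
Half-angle: c=0.964289, s=0.264852. N=√(6·1·1·6)=6.000000
The bounds max(0,m−m')=0 and min(l+m,l−m')=1 give 2 terms
  k=0: (−1)^2·6.0000/(2)·0.9643^2·0.2649^2 = +0.195678
  k=1: (−1)^3·6.0000/(6)·0.9643^0·0.2649^4 = -0.004921
d^2_{1,-1}(0.5361) = +0.195678 -0.004921 = +0.190757
Attach z-rotation phases: D = e^{-i(1)(3.0543)}·(+0.190757)·e^{-i(-1)(5.7917)} = -0.175386+0.075020i

Wigner D-matrix element, Re=-0.1754 Im=0.0750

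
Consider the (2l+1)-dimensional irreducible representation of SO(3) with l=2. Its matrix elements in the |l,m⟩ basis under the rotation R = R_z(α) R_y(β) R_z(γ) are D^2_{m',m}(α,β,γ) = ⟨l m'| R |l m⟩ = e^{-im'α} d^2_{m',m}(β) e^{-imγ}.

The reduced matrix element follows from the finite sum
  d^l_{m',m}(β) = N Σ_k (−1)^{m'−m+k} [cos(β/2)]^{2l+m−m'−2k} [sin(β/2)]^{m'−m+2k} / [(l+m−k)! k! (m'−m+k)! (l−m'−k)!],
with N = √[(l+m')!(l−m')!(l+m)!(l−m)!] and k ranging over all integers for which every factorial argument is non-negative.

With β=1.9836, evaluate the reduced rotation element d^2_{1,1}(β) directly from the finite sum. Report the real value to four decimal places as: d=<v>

d=-0.5396

d^2_{1,1}(β=1.9836) via the finite sum:
With c≡cos(β/2)=0.547184 and s≡sin(β/2)=0.837012, N=[6·1·6·1]^{1/2}=6.000000
k∈{0,1} keeps every argument non-negative
  k=0: (−1)^0·6.0000/(6)·0.5472^4·0.8370^0 = +0.089647
  k=1: (−1)^1·6.0000/(2)·0.5472^2·0.8370^2 = -0.629292
d^2_{1,1}(1.9836) = +0.089647 -0.629292 = -0.539645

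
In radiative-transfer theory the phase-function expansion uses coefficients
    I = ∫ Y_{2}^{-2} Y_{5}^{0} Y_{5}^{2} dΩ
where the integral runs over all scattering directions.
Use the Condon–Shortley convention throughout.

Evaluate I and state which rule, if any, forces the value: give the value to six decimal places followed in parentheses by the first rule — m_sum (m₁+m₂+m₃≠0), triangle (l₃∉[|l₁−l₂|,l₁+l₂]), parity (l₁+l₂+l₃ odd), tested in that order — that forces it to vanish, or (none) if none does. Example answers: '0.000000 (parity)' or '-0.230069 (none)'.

-0.191372 (none)

m-sum 0 ✓  L=12 even ✓  3≤5≤7 ✓
Π(2lᵢ+1) = 5×11×11 = 605
triangle coeff Δ(2,5,5) = 1/38610
Σ_t [0,2]: t=0:+1/2880 t=1:−1/576 t=2:+1/2880 = -1/960
(3j)²=10/429 [(2 5 5; 0 0 0)], sign=+1
Σ_t [2,2]: t=2:+1/2880 = 1/2880
(3j)²=14/429 [(2 5 5; -2 0 2)], sign=-1
⇒ 4πI² = 700/1521
I = (-1)√(700/1521/(4π)) = -0.19137248
No selection rule forces the value: the integral is nonzero (none).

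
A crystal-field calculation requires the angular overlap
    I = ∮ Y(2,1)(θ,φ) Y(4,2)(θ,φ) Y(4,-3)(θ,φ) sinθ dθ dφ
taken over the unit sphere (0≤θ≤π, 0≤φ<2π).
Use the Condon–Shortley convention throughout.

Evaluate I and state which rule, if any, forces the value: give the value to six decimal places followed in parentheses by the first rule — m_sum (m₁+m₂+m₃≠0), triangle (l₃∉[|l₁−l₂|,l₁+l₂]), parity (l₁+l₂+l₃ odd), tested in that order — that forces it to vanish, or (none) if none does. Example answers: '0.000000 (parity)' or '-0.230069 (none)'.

-0.187702 (none)

m-sum 0 ✓  L=10 even ✓  2≤4≤6 ✓
Π(2lᵢ+1) = 5×9×9 = 405
triangle coeff Δ(2,4,4) = 1/13860
Σ_t [0,2]: t=0:+1/192 t=1:−1/36 t=2:+1/192 = -5/288
(3j)²=20/693 [(2 4 4; 0 0 0)], sign=-1
Σ_t [0,1]: t=0:+1/1440 t=1:−1/240 = -1/288
(3j)²=5/132 [(2 4 4; 1 2 -3)], sign=+1
⇒ 4πI² = 375/847
I = (-1)√(375/847/(4π)) = -0.18770204
No selection rule forces the value: the integral is nonzero (none).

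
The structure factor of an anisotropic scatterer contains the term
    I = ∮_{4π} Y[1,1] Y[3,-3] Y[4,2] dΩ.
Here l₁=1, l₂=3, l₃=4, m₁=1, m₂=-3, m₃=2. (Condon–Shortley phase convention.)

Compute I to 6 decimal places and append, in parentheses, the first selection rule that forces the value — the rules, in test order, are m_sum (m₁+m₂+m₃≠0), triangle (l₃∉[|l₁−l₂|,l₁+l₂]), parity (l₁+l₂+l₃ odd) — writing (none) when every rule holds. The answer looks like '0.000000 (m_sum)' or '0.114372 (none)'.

m-sum 0 ✓  L=8 even ✓  2≤4≤4 ✓
Π(2lᵢ+1) = 3×7×9 = 189
triangle coeff Δ(1,3,4) = 1/252
Σ_t [0,0]: t=0:+1/36 = 1/36
(3j)²=4/63 [(1 3 4; 0 0 0)], sign=+1
Σ_t [0,0]: t=0:+1/1440 = 1/1440
(3j)²=1/252 [(1 3 4; 1 -3 2)], sign=+1
⇒ 4πI² = 1/21
I = (+1)√(1/21/(4π)) = 0.06155813
No selection rule forces the value: the integral is nonzero (none).

0.061558 (none)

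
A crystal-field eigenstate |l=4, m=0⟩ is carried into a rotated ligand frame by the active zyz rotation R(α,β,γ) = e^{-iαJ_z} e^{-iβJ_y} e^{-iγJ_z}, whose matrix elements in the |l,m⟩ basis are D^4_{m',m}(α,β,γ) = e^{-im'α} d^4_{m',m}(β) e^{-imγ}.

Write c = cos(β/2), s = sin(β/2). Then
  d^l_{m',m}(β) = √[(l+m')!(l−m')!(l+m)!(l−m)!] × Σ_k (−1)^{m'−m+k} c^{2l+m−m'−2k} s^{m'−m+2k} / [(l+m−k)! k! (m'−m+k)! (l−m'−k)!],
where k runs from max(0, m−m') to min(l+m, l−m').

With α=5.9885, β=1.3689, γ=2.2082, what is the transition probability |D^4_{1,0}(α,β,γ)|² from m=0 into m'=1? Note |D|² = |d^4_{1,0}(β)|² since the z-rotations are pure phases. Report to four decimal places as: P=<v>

P=0.0891

D^4_{1,0}(5.9885,1.3689,2.2082) = e^{-i·1·5.9885}·d^4_{1,0}(1.3689)·e^{-i·0·2.2082}. Compute d first:
c=cos(1.368900/2)=0.774767, s=sin(1.368900/2)=0.632247; N=√[120·6·24·24]=643.987578
The bounds max(0,m−m')=0 and min(l+m,l−m')=3 give 4 terms
  k=0: (−1)^1·643.9876/(144)·0.7748^7·0.6322^1 = -0.473804
  k=1: (−1)^2·643.9876/(24)·0.7748^5·0.6322^3 = +1.893136
  k=2: (−1)^3·643.9876/(24)·0.7748^3·0.6322^5 = -1.260704
  k=3: (−1)^4·643.9876/(144)·0.7748^1·0.6322^7 = +0.139924
d^4_{1,0}(1.3689) = -0.473804 +1.893136 -1.260704 +0.139924 = +0.298552
|D^4_{1,0}|² = |d^4_{1,0}(β)|² = (+0.298552)² = 0.089133 (the z-rotation phases have unit modulus)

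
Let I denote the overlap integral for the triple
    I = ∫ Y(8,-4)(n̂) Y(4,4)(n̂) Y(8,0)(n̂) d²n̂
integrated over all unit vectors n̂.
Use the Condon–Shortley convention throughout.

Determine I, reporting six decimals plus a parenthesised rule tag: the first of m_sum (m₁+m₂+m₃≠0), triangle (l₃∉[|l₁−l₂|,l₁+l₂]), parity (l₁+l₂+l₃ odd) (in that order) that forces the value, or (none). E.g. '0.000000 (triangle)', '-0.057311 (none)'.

Checks pass: Σm=0; 20 even; l₃=8∈[4,12].
(2·8+1)(2·4+1)(2·8+1) = 2601
Δ: 4! 12! 4! / 21! → 1/185175900
sum: t=0:+1/557383680 t=1:−1/21772800 t=2:+1/8294400 t=3:−1/21772800 t=4:+1/557383680 = 1/30965760
3j²(8 4 8; 0 0 0) = Δ·Π!·Σ² = 36/4199  (sign +1)
sum: t=4:+1/557383680 = 1/557383680
3j²(8 4 8; -4 4 0) = Δ·Π!·Σ² = 55/4199  (sign +1)
combine: 4πI² = 2601·36/4199·55/4199 = 17820/61009
take √, sign +1: I = 0.15245861
No selection rule forces the value: the integral is nonzero (none).

0.152459 (none)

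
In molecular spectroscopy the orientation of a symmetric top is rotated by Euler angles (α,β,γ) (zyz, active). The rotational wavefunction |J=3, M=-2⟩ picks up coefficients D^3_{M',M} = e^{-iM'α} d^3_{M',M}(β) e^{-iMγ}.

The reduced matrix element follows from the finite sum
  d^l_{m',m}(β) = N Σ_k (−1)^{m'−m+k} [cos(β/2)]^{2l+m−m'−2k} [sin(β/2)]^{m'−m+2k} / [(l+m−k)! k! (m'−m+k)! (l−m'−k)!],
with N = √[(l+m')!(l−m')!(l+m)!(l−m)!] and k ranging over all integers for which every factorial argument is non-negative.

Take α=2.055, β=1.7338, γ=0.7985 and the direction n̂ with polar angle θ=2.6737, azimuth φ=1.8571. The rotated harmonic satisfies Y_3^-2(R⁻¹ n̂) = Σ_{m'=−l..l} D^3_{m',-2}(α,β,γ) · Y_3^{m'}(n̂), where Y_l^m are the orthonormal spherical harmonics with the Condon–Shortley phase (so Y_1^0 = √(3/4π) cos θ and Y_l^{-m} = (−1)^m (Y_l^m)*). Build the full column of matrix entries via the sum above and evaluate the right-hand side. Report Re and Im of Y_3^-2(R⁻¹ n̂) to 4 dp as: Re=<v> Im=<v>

Need the full column D^3_{m',-2} for m'=−3..3 at α=2.0550, β=1.7338, γ=0.7985.
cos(β/2)=0.647193, sin(β/2)=0.762326
d^3_{-3,-2}: single k=1 term ⇒ +0.212024;  D = +0.019475+0.211128i
d^3_{-2,-2}: k∈[0..1] ⇒ +0.073486 -0.509785 = -0.436299;  D = -0.365857+0.237708i
d^3_{-1,-2}: k∈[0..1] ⇒ -0.273722 +0.759546 = +0.485824;  D = -0.423903-0.237341i
d^3_{0,-2}: k∈[0..1] ⇒ +0.558441 -0.774804 = -0.216363;  D = +0.005669-0.216288i
d^3_{1,-2}: k∈[0..1] ⇒ -0.759546 +0.526912 = -0.232633;  D = -0.208658+0.102860i
d^3_{2,-2}: k∈[0..1] ⇒ +0.707296 -0.196266 = +0.511030;  D = -0.413349-0.300489i
d^3_{3,-2}: single k=0 term ⇒ -0.408144;  D = +0.058727-0.403897i
Y_3^{m'}(θ=2.6737,φ=1.8571) and Σ D·Y over m':
  (+0.0195+0.2111i)·(+0.0290+0.0250i)  (-0.3659+0.2377i)·(+0.1559-0.1005i)  (-0.4239-0.2373i)·(-0.1228-0.4171i)  (+0.0057-0.2163i)·(-0.3274+0.0000i)  (-0.2087+0.1029i)·(+0.1228-0.4171i)  (-0.4133-0.3005i)·(+0.1559+0.1005i)  (+0.0587-0.4039i)·(-0.0290+0.0250i)
Y_3^-2(R⁻¹ n̂) = -0.095241+0.381632i

Re=-0.0952 Im=0.3816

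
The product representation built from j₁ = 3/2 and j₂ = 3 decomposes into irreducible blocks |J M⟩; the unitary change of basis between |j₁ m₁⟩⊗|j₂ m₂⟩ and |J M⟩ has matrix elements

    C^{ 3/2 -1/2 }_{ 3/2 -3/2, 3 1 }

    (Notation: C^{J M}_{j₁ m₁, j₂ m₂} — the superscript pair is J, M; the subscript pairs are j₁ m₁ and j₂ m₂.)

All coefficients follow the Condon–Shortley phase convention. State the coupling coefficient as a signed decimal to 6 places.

j₁+j₂−J=3  J+j₁−j₂=0  J−j₁+j₂=3  j₁+j₂+J+1=7
(j₁±m₁, j₂±m₂, J±M) = (0,3,4,2,1,2)
P² = 576/35
sum k=3..3:
  [3] −1/12 = -1/12
S = -1/12
C² = P²·S² = 4/35 ; C = -0.338062

-0.338062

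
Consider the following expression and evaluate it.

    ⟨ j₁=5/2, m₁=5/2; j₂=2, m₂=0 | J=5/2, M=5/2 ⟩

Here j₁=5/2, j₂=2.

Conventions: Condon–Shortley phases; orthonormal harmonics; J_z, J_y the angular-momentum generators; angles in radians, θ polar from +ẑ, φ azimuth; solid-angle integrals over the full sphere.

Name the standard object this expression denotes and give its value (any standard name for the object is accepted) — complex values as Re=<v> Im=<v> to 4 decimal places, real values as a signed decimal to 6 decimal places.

This is a Clebsch–Gordan (vector-coupling) coefficient.
triangle: 2!·3!·2!/8! = 24/40320
(j±m)!: 5!·0!·2!·2!·5!·0! = 57600
prefactor² = (2J+1)·Δ·N² = 1440/7
  k=0: +1/(0!·2!·0!·2!·3!·0!) = 1/24
Σ = 1/24  ⇒  CG² = 1440/7·(1/24)² = 5/14
CG = +√(5/14) = +0.597614

Clebsch–Gordan coefficient, +√(5/14) ≈ +0.597614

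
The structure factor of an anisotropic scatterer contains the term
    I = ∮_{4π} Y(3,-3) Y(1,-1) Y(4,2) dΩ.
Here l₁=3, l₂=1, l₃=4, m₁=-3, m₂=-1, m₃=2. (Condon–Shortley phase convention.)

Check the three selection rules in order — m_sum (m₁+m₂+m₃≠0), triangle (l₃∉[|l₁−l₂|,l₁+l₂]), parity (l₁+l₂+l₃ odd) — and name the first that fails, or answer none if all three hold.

m_sum

azimuthal sum: -3 − 1 + 2 = -2  ✗
2 ≤ 4 ≤ 4 (triangle on l)
L = 3 + 1 + 4 = 8 (even)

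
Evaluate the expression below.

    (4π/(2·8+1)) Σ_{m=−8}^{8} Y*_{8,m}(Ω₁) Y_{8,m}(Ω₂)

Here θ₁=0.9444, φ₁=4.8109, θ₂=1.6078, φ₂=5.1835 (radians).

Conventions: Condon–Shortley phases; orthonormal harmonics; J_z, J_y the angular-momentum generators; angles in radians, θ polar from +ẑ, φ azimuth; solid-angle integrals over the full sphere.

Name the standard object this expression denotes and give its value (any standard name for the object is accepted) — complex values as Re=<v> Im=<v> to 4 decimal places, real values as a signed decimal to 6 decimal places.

Legendre polynomial (addition theorem), +0.249445

This sum is the spherical-harmonic addition theorem: it equals the Legendre polynomial P_l(cos γ) of the angle γ between the two directions.
Expand P_8 via completeness: Σ_{m} conj(Y_{8,m}) at Ω₁ times Y_{8,m} at Ω₂ —
  term(m=-8) = -0.048398-0.007850i   from Y*(Ω₁)=+0.067451+0.067814i, Y(Ω₂)=-0.415021+0.300882i
  term(m=-7) = +0.018096+0.010685i   from Y*(Ω₁)=-0.176132+0.213590i, Y(Ω₂)=-0.011808-0.074985i
  term(m=-6) = +0.100163+0.127786i   from Y*(Ω₁)=-0.367175-0.246411i, Y(Ω₂)=-0.349119-0.113732i
  term(m=-5) = -0.009225-0.030666i   from Y*(Ω₁)=+0.169529-0.315888i, Y(Ω₂)=+0.063202-0.063121i
  term(m=-4) = -0.000984+0.012215i   from Y*(Ω₁)=-0.034775-0.014459i, Y(Ω₂)=-0.100396-0.309527i
  term(m=-3) = +0.015142-0.031107i   from Y*(Ω₁)=+0.105402-0.346206i, Y(Ω₂)=+0.094415+0.014991i
  term(m=-2) = +0.035611-0.032857i   from Y*(Ω₁)=+0.154449+0.030830i, Y(Ω₂)=+0.180893-0.248844i
  term(m=-1) = +0.027176-0.010622i   from Y*(Ω₁)=+0.029202-0.295477i, Y(Ω₂)=+0.044603+0.087566i
  term(m=+0) = +0.062292+0.000000i   from Y*(Ω₁)=+0.205934-0.000000i, Y(Ω₂)=+0.302485+0.000000i
  term(m=+1) = +0.027176+0.010622i   from Y*(Ω₁)=-0.029202-0.295477i, Y(Ω₂)=-0.044603+0.087566i
  term(m=+2) = +0.035611+0.032857i   from Y*(Ω₁)=+0.154449-0.030830i, Y(Ω₂)=+0.180893+0.248844i
  term(m=+3) = +0.015142+0.031107i   from Y*(Ω₁)=-0.105402-0.346206i, Y(Ω₂)=-0.094415+0.014991i
  term(m=+4) = -0.000984-0.012215i   from Y*(Ω₁)=-0.034775+0.014459i, Y(Ω₂)=-0.100396+0.309527i
  term(m=+5) = -0.009225+0.030666i   from Y*(Ω₁)=-0.169529-0.315888i, Y(Ω₂)=-0.063202-0.063121i
  term(m=+6) = +0.100163-0.127786i   from Y*(Ω₁)=-0.367175+0.246411i, Y(Ω₂)=-0.349119+0.113732i
  term(m=+7) = +0.018096-0.010685i   from Y*(Ω₁)=+0.176132+0.213590i, Y(Ω₂)=+0.011808-0.074985i
  term(m=+8) = -0.048398+0.007850i   from Y*(Ω₁)=+0.067451-0.067814i, Y(Ω₂)=-0.415021-0.300882i
Total Σ_m = +0.337453-0.000000i. Multiply by 0.739198: +0.249445-0.000000i. P_8(cos γ) = 0.249445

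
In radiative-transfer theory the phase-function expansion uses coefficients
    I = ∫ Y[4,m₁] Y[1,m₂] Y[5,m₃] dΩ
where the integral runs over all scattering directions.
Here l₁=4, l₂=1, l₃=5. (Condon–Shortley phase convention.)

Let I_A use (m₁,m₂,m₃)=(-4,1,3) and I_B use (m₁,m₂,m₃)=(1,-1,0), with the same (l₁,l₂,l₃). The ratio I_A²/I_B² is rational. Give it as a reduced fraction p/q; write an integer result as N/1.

Shared (l₁,l₂,l₃)=(4,1,5): N and (l;000)² cancel in I_A²/I_B².
A: Δ = 0!·8!·2!/11! = 1/495; Racah Σ t=0..0: t=0:+1/80640 = 1/80640; ⇒ 3j(4 1 5; -4 1 3)² = 1/495, sgn +1
B: Δ = 0!·8!·2!/11! = 1/495; Racah Σ t=0..0: t=0:+1/1440 = 1/1440; ⇒ 3j(4 1 5; 1 -1 0)² = 2/99, sgn -1
I_A²/I_B² = (1/495)/(2/99) = 1/10

1/10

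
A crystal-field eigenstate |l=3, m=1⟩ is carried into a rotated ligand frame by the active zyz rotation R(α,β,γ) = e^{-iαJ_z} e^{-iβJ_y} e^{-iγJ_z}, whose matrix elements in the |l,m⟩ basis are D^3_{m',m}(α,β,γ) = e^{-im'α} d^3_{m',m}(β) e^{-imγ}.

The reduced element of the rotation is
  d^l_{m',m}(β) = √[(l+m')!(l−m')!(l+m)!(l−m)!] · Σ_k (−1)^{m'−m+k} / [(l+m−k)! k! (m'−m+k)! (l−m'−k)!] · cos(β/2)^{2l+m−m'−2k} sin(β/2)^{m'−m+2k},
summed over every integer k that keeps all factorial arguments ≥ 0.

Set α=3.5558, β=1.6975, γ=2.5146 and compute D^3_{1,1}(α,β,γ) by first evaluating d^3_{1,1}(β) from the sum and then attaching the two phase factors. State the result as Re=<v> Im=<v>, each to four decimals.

D^3_{1,1}(3.5558,1.6975,2.5146) = e^{-i·1·3.5558}·d^3_{1,1}(1.6975)·e^{-i·1·2.5146}. Compute d first:
c=cos(1.697500/2)=0.660922, s=sin(1.697500/2)=0.750455; N=√[24·2·24·2]=48.000000
k∈{0,1,2} keeps every argument non-negative
  k=0: (−1)^0·48.0000/(48)·0.6609^6·0.7505^0 = +0.083349
  k=1: (−1)^1·48.0000/(6)·0.6609^4·0.7505^2 = -0.859685
  k=2: (−1)^2·48.0000/(8)·0.6609^2·0.7505^4 = +0.831284
d^3_{1,1}(1.6975) = +0.083349 -0.859685 +0.831284 = +0.054948
Phases: e^{-i·(1)·3.5558}=-0.915436+0.402464i, e^{-i·(1)·2.5146}=-0.809796-0.586712i ⇒ D=+0.053709+0.011604i

Re=0.0537 Im=0.0116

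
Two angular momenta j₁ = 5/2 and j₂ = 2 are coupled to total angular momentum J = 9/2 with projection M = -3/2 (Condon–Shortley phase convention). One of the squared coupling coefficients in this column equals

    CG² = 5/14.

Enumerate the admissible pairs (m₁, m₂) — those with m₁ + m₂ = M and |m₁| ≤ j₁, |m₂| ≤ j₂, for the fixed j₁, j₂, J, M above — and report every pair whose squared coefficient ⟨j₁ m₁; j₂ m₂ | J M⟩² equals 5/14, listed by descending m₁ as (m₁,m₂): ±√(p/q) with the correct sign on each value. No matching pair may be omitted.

(-3/2,0): +√(5/14)

Admissible pairs with m₁+m₂ = M = -3/2: (-5/2,1), (-3/2,0), (-1/2,-1), (1/2,-2)
  (m₁,m₂)=(1/2,-2): CG² = 5/42, CG = +√(5/42)
  (m₁,m₂)=(-1/2,-1): CG² = 10/21, CG = +√(10/21)
  (m₁,m₂)=(-3/2,0): CG² = 5/14, CG = +√(5/14)   ← matches the target
  (m₁,m₂)=(-5/2,1): CG² = 1/21, CG = +√(1/21)
Pairs with CG² = 5/14: (-3/2,0): +√(5/14)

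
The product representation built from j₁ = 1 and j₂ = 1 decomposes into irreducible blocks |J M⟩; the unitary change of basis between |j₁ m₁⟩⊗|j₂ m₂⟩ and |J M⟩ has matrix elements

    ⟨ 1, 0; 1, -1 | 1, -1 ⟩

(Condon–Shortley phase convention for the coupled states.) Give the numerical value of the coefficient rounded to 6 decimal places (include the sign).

+0.707107

triangle: 1!*1!*1!/4! = 1/24
(j±m)!: 1!*1!*0!*2!*0!*2! = 4
prefactor² = (2J+1)*Δ*N² = 1/2
  k=0: +1/(0!*1!*1!*0!*0!*1!) = 1
Σ = 1  ⇒  CG² = 1/2*1² = 1/2
CG = +√(1/2) = +0.707107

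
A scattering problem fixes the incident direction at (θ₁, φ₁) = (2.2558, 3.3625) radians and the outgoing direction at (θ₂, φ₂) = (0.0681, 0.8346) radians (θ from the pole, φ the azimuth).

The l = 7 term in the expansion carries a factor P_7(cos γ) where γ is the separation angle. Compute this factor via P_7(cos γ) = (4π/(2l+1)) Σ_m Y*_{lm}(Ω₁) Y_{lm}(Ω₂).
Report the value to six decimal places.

Expand P_7 via completeness: Σ_{m} conj(Y_{7,m}) at Ω₁ times Y_{7,m} at Ω₂ —
  m=-7: Y*=(-0.002042, -0.083502)  Y=(0.000000, 0.000000)  product (0.000000, -0.000000)
  m=-6: Y*=(-0.062019, -0.247681)  Y=(0.000000, 0.000000)  product (0.000000, -0.000000)
  m=-5: Y*=(-0.193133, -0.383756)  Y=(-0.000003, 0.000005)  product (0.000003, 0.000000)
  m=-4: Y*=(-0.233431, -0.284469)  Y=(-0.000153, 0.000031)  product (0.000044, 0.000036)
  m=-3: Y*=(0.020516, 0.016012)  Y=(-0.002212, -0.001639)  product (-0.000019, -0.000069)
  m=-2: Y*=(0.328361, 0.155315)  Y=(-0.003351, -0.033942)  product (0.004171, -0.011666)
  m=-1: Y*=(0.133175, 0.029907)  Y=(0.180998, -0.199746)  product (0.030078, -0.021188)
  m=+0: Y*=(-0.326893, -0.000000)  Y=(1.022743, 0.000000)  product (-0.334328, -0.000000)
  m=+1: Y*=(-0.133175, 0.029907)  Y=(-0.180998, -0.199746)  product (0.030078, 0.021188)
  m=+2: Y*=(0.328361, -0.155315)  Y=(-0.003351, 0.033942)  product (0.004171, 0.011666)
  m=+3: Y*=(-0.020516, 0.016012)  Y=(0.002212, -0.001639)  product (-0.000019, 0.000069)
  m=+4: Y*=(-0.233431, 0.284469)  Y=(-0.000153, -0.000031)  product (0.000044, -0.000036)
  m=+5: Y*=(0.193133, -0.383756)  Y=(0.000003, 0.000005)  product (0.000003, -0.000000)
  m=+6: Y*=(-0.062019, 0.247681)  Y=(0.000000, -0.000000)  product (0.000000, 0.000000)
  m=+7: Y*=(0.002042, -0.083502)  Y=(-0.000000, 0.000000)  product (0.000000, 0.000000)
Total Σ_m = (-0.265772, -0.000000). Multiply by 0.837758: (-0.222653, -0.000000). P_7(cos γ) = -0.222653

-0.222653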